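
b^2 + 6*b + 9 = (b + 3)^2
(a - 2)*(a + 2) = a^2 - 4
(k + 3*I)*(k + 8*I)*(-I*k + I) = -I*k^3 + 11*k^2 + I*k^2 - 11*k + 24*I*k - 24*I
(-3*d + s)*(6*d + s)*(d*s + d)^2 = -18*d^4*s^2 - 36*d^4*s - 18*d^4 + 3*d^3*s^3 + 6*d^3*s^2 + 3*d^3*s + d^2*s^4 + 2*d^2*s^3 + d^2*s^2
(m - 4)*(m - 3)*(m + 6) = m^3 - m^2 - 30*m + 72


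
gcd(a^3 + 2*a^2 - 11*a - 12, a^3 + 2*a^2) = 1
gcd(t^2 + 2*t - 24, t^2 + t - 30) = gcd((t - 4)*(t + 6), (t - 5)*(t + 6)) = t + 6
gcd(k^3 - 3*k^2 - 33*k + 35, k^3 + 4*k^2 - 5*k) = k^2 + 4*k - 5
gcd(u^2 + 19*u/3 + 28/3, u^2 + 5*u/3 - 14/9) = u + 7/3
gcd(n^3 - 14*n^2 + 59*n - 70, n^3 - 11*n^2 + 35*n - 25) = n - 5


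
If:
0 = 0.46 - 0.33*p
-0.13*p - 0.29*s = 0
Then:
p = 1.39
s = -0.62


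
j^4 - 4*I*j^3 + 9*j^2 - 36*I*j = j*(j - 4*I)*(j - 3*I)*(j + 3*I)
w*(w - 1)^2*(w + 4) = w^4 + 2*w^3 - 7*w^2 + 4*w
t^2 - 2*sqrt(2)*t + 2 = (t - sqrt(2))^2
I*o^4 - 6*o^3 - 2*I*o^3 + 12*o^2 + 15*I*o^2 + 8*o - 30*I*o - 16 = (o - 2)*(o - I)*(o + 8*I)*(I*o + 1)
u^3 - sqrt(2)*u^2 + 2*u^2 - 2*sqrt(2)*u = u*(u + 2)*(u - sqrt(2))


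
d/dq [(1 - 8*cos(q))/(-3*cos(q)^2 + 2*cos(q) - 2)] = 2*(12*cos(q)^2 - 3*cos(q) - 7)*sin(q)/(3*sin(q)^2 + 2*cos(q) - 5)^2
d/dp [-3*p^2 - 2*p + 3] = -6*p - 2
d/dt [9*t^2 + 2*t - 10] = 18*t + 2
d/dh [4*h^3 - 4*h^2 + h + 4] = 12*h^2 - 8*h + 1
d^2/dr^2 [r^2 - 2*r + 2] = 2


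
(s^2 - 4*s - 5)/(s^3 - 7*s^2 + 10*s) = (s + 1)/(s*(s - 2))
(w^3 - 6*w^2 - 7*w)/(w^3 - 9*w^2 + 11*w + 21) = w/(w - 3)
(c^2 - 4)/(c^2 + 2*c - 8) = (c + 2)/(c + 4)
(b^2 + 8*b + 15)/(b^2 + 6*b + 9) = (b + 5)/(b + 3)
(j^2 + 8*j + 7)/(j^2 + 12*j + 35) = (j + 1)/(j + 5)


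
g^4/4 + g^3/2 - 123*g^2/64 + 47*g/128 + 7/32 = (g/4 + 1)*(g - 7/4)*(g - 1/2)*(g + 1/4)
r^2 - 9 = (r - 3)*(r + 3)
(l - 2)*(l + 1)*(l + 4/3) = l^3 + l^2/3 - 10*l/3 - 8/3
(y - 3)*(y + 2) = y^2 - y - 6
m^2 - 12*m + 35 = (m - 7)*(m - 5)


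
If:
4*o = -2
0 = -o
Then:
No Solution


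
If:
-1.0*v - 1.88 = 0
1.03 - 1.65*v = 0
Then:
No Solution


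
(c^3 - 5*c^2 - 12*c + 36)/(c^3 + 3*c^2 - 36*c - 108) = (c - 2)/(c + 6)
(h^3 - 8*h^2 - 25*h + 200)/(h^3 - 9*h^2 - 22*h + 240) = (h - 5)/(h - 6)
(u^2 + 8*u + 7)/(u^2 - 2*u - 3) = (u + 7)/(u - 3)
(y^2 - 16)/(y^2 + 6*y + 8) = (y - 4)/(y + 2)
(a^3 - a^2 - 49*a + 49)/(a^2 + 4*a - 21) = (a^2 - 8*a + 7)/(a - 3)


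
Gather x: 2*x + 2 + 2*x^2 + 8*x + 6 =2*x^2 + 10*x + 8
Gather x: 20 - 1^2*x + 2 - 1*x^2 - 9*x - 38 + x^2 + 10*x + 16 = 0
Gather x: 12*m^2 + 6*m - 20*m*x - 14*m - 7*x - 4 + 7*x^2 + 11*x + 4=12*m^2 - 8*m + 7*x^2 + x*(4 - 20*m)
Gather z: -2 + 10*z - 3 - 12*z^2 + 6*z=-12*z^2 + 16*z - 5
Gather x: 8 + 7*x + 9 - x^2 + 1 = -x^2 + 7*x + 18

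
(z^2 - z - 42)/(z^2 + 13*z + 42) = (z - 7)/(z + 7)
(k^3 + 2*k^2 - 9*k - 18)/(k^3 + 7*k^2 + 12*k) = (k^2 - k - 6)/(k*(k + 4))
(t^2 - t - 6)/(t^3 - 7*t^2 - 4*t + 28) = (t - 3)/(t^2 - 9*t + 14)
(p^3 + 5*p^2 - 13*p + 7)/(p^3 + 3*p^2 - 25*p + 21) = (p - 1)/(p - 3)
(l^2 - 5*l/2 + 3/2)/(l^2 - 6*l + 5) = (l - 3/2)/(l - 5)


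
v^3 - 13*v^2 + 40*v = v*(v - 8)*(v - 5)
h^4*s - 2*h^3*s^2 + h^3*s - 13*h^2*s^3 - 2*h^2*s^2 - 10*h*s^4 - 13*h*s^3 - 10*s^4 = (h - 5*s)*(h + s)*(h + 2*s)*(h*s + s)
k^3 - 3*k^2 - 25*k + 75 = (k - 5)*(k - 3)*(k + 5)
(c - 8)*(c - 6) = c^2 - 14*c + 48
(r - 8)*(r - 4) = r^2 - 12*r + 32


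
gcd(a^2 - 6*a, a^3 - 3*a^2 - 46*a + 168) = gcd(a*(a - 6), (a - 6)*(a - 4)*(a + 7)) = a - 6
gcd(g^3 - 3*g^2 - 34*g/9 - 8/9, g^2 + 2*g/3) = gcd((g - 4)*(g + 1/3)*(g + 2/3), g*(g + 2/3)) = g + 2/3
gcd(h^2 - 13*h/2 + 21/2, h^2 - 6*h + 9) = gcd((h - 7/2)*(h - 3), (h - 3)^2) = h - 3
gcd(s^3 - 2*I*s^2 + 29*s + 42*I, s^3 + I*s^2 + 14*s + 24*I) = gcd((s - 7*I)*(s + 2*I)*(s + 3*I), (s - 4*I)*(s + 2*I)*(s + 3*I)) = s^2 + 5*I*s - 6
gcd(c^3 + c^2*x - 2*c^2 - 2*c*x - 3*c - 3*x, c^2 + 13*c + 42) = 1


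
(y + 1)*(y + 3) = y^2 + 4*y + 3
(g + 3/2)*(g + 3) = g^2 + 9*g/2 + 9/2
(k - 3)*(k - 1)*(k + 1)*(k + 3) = k^4 - 10*k^2 + 9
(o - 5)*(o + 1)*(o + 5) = o^3 + o^2 - 25*o - 25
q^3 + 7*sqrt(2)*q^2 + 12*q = q*(q + sqrt(2))*(q + 6*sqrt(2))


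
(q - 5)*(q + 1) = q^2 - 4*q - 5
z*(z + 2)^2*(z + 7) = z^4 + 11*z^3 + 32*z^2 + 28*z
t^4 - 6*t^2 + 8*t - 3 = (t - 1)^3*(t + 3)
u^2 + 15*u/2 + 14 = (u + 7/2)*(u + 4)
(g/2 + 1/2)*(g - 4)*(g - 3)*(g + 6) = g^4/2 - 31*g^2/2 + 21*g + 36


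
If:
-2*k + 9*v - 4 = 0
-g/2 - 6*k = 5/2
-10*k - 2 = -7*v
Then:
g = -125/19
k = 5/38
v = 9/19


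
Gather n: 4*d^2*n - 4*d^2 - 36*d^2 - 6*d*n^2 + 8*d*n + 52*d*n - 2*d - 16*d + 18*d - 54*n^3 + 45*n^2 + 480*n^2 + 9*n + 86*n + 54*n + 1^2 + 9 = -40*d^2 - 54*n^3 + n^2*(525 - 6*d) + n*(4*d^2 + 60*d + 149) + 10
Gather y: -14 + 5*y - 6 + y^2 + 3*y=y^2 + 8*y - 20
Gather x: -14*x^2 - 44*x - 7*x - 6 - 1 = -14*x^2 - 51*x - 7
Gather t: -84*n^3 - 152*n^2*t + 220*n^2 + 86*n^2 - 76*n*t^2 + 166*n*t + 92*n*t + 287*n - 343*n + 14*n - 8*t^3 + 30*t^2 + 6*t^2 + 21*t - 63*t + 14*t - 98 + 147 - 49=-84*n^3 + 306*n^2 - 42*n - 8*t^3 + t^2*(36 - 76*n) + t*(-152*n^2 + 258*n - 28)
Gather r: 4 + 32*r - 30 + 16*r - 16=48*r - 42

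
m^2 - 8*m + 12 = (m - 6)*(m - 2)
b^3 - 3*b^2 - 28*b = b*(b - 7)*(b + 4)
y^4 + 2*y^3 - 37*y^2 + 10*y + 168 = (y - 4)*(y - 3)*(y + 2)*(y + 7)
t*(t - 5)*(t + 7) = t^3 + 2*t^2 - 35*t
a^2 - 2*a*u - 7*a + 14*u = (a - 7)*(a - 2*u)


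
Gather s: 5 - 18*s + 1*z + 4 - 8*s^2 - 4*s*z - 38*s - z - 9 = -8*s^2 + s*(-4*z - 56)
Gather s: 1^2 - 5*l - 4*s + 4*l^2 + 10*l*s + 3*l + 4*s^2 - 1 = 4*l^2 - 2*l + 4*s^2 + s*(10*l - 4)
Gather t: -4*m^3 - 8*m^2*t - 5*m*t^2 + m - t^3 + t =-4*m^3 - 5*m*t^2 + m - t^3 + t*(1 - 8*m^2)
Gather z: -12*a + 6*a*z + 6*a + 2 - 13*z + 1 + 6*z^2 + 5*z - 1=-6*a + 6*z^2 + z*(6*a - 8) + 2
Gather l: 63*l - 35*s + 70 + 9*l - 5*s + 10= 72*l - 40*s + 80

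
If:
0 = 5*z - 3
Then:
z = 3/5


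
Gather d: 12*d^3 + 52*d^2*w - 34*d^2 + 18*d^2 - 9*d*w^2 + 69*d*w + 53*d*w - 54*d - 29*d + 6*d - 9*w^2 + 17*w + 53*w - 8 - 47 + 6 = 12*d^3 + d^2*(52*w - 16) + d*(-9*w^2 + 122*w - 77) - 9*w^2 + 70*w - 49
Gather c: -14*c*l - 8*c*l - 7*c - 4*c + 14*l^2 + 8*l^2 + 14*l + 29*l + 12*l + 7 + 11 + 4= c*(-22*l - 11) + 22*l^2 + 55*l + 22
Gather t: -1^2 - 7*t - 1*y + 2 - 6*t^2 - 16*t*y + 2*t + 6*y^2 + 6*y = -6*t^2 + t*(-16*y - 5) + 6*y^2 + 5*y + 1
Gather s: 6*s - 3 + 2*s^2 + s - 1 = 2*s^2 + 7*s - 4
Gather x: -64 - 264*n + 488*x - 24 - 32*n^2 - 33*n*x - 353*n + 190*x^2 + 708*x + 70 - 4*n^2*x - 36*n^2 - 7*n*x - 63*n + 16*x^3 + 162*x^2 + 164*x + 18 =-68*n^2 - 680*n + 16*x^3 + 352*x^2 + x*(-4*n^2 - 40*n + 1360)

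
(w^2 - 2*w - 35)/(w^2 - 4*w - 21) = (w + 5)/(w + 3)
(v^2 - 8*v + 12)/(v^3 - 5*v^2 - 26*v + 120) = (v - 2)/(v^2 + v - 20)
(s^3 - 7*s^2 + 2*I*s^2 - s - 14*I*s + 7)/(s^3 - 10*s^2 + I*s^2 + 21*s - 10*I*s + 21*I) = (s + I)/(s - 3)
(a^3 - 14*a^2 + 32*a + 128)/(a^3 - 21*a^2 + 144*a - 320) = (a + 2)/(a - 5)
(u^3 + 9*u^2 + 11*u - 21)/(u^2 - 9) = (u^2 + 6*u - 7)/(u - 3)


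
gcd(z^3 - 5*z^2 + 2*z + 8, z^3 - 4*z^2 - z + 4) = z^2 - 3*z - 4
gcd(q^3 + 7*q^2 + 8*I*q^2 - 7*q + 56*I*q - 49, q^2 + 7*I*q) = q + 7*I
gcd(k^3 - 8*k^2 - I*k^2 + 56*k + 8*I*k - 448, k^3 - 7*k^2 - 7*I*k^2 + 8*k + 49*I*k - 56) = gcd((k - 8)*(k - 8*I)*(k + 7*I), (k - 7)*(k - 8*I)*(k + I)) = k - 8*I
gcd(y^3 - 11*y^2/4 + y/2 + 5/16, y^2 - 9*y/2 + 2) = y - 1/2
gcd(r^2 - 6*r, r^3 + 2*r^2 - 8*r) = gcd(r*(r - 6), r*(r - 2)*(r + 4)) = r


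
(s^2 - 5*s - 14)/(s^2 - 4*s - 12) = (s - 7)/(s - 6)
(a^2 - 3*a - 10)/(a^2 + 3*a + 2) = (a - 5)/(a + 1)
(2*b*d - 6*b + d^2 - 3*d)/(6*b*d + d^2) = (2*b*d - 6*b + d^2 - 3*d)/(d*(6*b + d))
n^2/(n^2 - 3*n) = n/(n - 3)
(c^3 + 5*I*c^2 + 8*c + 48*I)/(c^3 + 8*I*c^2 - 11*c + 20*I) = (c^2 + I*c + 12)/(c^2 + 4*I*c + 5)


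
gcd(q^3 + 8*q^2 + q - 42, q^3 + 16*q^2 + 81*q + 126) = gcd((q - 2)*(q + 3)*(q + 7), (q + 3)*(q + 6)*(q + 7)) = q^2 + 10*q + 21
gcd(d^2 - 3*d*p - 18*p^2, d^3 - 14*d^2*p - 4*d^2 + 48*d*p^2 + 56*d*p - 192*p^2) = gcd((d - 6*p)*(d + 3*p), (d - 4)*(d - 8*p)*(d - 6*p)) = -d + 6*p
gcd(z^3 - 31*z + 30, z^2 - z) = z - 1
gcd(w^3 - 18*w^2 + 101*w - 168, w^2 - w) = 1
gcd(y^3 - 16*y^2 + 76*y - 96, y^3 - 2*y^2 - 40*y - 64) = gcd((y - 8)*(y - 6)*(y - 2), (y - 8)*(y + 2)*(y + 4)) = y - 8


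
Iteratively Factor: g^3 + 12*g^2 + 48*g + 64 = (g + 4)*(g^2 + 8*g + 16) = (g + 4)^2*(g + 4)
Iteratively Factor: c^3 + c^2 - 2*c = (c + 2)*(c^2 - c) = c*(c + 2)*(c - 1)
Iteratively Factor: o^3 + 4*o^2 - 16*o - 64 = (o - 4)*(o^2 + 8*o + 16) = (o - 4)*(o + 4)*(o + 4)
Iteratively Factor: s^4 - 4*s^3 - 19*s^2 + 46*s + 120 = (s - 5)*(s^3 + s^2 - 14*s - 24) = (s - 5)*(s - 4)*(s^2 + 5*s + 6) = (s - 5)*(s - 4)*(s + 3)*(s + 2)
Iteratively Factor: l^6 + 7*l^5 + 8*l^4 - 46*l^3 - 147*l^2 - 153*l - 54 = (l + 3)*(l^5 + 4*l^4 - 4*l^3 - 34*l^2 - 45*l - 18) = (l + 1)*(l + 3)*(l^4 + 3*l^3 - 7*l^2 - 27*l - 18) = (l - 3)*(l + 1)*(l + 3)*(l^3 + 6*l^2 + 11*l + 6) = (l - 3)*(l + 1)*(l + 3)^2*(l^2 + 3*l + 2) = (l - 3)*(l + 1)^2*(l + 3)^2*(l + 2)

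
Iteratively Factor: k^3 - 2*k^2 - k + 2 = (k - 1)*(k^2 - k - 2) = (k - 1)*(k + 1)*(k - 2)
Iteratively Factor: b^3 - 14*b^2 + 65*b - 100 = (b - 4)*(b^2 - 10*b + 25) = (b - 5)*(b - 4)*(b - 5)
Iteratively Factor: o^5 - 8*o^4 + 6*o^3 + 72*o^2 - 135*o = (o - 5)*(o^4 - 3*o^3 - 9*o^2 + 27*o) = (o - 5)*(o + 3)*(o^3 - 6*o^2 + 9*o) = o*(o - 5)*(o + 3)*(o^2 - 6*o + 9) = o*(o - 5)*(o - 3)*(o + 3)*(o - 3)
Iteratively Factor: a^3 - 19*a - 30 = (a + 2)*(a^2 - 2*a - 15) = (a - 5)*(a + 2)*(a + 3)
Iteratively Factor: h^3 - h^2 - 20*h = (h)*(h^2 - h - 20) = h*(h + 4)*(h - 5)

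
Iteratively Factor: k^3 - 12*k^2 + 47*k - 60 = (k - 3)*(k^2 - 9*k + 20) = (k - 5)*(k - 3)*(k - 4)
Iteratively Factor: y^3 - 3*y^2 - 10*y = (y + 2)*(y^2 - 5*y) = y*(y + 2)*(y - 5)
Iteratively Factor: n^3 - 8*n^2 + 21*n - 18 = (n - 2)*(n^2 - 6*n + 9) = (n - 3)*(n - 2)*(n - 3)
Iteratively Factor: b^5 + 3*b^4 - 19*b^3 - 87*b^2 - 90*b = (b + 3)*(b^4 - 19*b^2 - 30*b) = b*(b + 3)*(b^3 - 19*b - 30) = b*(b + 2)*(b + 3)*(b^2 - 2*b - 15) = b*(b - 5)*(b + 2)*(b + 3)*(b + 3)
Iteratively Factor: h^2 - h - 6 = (h - 3)*(h + 2)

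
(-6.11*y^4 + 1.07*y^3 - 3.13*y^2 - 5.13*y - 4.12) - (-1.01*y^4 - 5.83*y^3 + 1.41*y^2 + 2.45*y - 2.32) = -5.1*y^4 + 6.9*y^3 - 4.54*y^2 - 7.58*y - 1.8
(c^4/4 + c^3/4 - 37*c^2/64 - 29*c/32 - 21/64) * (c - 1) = c^5/4 - 53*c^3/64 - 21*c^2/64 + 37*c/64 + 21/64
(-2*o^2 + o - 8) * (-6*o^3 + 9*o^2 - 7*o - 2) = 12*o^5 - 24*o^4 + 71*o^3 - 75*o^2 + 54*o + 16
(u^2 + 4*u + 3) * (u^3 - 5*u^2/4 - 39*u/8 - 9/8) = u^5 + 11*u^4/4 - 55*u^3/8 - 195*u^2/8 - 153*u/8 - 27/8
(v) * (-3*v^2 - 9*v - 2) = -3*v^3 - 9*v^2 - 2*v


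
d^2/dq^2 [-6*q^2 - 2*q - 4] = -12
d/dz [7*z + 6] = 7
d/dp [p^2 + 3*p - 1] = 2*p + 3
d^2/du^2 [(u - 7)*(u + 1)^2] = 6*u - 10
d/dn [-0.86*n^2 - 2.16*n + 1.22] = -1.72*n - 2.16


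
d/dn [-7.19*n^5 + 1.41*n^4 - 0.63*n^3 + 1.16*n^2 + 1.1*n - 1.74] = -35.95*n^4 + 5.64*n^3 - 1.89*n^2 + 2.32*n + 1.1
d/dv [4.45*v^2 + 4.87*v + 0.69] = 8.9*v + 4.87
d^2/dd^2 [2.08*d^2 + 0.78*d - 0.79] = 4.16000000000000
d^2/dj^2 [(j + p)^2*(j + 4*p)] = 6*j + 12*p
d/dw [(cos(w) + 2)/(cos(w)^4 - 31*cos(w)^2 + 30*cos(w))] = (3*(1 - cos(2*w))^2/4 - 118*cos(w) - 25*cos(2*w)/2 + 2*cos(3*w) + 89/2)*sin(w)/((cos(w)^3 - 31*cos(w) + 30)^2*cos(w)^2)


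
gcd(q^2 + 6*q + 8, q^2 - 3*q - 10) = q + 2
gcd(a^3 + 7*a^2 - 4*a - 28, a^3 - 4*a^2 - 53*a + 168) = a + 7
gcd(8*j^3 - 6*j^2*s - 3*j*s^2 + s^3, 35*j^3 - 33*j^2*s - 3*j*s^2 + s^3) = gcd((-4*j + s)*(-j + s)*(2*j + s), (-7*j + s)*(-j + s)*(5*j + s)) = -j + s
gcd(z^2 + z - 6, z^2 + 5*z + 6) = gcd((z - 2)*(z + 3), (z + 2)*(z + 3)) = z + 3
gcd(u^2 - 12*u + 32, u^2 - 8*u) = u - 8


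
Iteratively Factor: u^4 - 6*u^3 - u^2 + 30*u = (u + 2)*(u^3 - 8*u^2 + 15*u) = u*(u + 2)*(u^2 - 8*u + 15) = u*(u - 3)*(u + 2)*(u - 5)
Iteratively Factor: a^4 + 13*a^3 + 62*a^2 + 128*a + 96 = (a + 4)*(a^3 + 9*a^2 + 26*a + 24) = (a + 3)*(a + 4)*(a^2 + 6*a + 8) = (a + 3)*(a + 4)^2*(a + 2)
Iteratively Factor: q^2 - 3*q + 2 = (q - 1)*(q - 2)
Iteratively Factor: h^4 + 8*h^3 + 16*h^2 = (h)*(h^3 + 8*h^2 + 16*h) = h*(h + 4)*(h^2 + 4*h) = h*(h + 4)^2*(h)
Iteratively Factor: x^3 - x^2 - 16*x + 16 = (x + 4)*(x^2 - 5*x + 4) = (x - 4)*(x + 4)*(x - 1)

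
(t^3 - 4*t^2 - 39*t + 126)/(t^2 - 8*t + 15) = (t^2 - t - 42)/(t - 5)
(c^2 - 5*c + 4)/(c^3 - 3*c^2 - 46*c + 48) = (c - 4)/(c^2 - 2*c - 48)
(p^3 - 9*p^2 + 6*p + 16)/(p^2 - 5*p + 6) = (p^2 - 7*p - 8)/(p - 3)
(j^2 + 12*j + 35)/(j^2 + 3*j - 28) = (j + 5)/(j - 4)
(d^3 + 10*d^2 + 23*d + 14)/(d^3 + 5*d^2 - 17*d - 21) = (d + 2)/(d - 3)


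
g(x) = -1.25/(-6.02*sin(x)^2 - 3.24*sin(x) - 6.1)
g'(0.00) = -0.11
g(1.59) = 0.08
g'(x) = -1.25*(12.04*sin(x)*cos(x) + 3.24*cos(x))/(-6.02*sin(x)^2 - 3.24*sin(x) - 6.1)^2 = -(15.05*sin(x) + 4.05)*cos(x)/(6.02*sin(x)^2 + 3.24*sin(x) + 6.1)^2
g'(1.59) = 0.00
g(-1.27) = 0.15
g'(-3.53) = 0.13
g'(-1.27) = 0.04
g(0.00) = 0.20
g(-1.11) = 0.16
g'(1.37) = -0.02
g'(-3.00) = 0.06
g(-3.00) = 0.22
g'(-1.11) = 0.07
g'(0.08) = -0.13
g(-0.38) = 0.22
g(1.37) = 0.08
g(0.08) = 0.20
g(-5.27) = 0.09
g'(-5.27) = -0.05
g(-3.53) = 0.15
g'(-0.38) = 0.04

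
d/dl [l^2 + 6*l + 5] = 2*l + 6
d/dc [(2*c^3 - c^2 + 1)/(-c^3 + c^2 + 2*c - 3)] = (c^4 + 8*c^3 - 17*c^2 + 4*c - 2)/(c^6 - 2*c^5 - 3*c^4 + 10*c^3 - 2*c^2 - 12*c + 9)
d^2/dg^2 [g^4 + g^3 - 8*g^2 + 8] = 12*g^2 + 6*g - 16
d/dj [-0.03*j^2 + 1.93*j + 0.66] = 1.93 - 0.06*j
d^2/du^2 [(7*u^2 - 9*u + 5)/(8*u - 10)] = 75/(64*u^3 - 240*u^2 + 300*u - 125)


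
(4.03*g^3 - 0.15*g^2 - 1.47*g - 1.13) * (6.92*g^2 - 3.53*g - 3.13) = 27.8876*g^5 - 15.2639*g^4 - 22.2568*g^3 - 2.161*g^2 + 8.59*g + 3.5369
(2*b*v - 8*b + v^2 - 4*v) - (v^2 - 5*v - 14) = 2*b*v - 8*b + v + 14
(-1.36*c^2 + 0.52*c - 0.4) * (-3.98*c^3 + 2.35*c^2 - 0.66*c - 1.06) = 5.4128*c^5 - 5.2656*c^4 + 3.7116*c^3 + 0.1584*c^2 - 0.2872*c + 0.424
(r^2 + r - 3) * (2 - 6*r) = -6*r^3 - 4*r^2 + 20*r - 6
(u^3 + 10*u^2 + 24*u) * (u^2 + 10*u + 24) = u^5 + 20*u^4 + 148*u^3 + 480*u^2 + 576*u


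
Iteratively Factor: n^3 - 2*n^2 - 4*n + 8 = (n - 2)*(n^2 - 4) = (n - 2)*(n + 2)*(n - 2)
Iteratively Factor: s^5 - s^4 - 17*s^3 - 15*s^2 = (s)*(s^4 - s^3 - 17*s^2 - 15*s) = s*(s + 1)*(s^3 - 2*s^2 - 15*s) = s^2*(s + 1)*(s^2 - 2*s - 15) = s^2*(s - 5)*(s + 1)*(s + 3)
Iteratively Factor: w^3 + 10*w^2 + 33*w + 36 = (w + 3)*(w^2 + 7*w + 12) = (w + 3)^2*(w + 4)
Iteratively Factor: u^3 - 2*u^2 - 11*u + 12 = (u - 4)*(u^2 + 2*u - 3) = (u - 4)*(u + 3)*(u - 1)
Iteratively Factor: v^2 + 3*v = (v + 3)*(v)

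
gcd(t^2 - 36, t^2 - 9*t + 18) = t - 6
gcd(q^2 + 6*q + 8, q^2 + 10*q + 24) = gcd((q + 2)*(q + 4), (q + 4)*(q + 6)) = q + 4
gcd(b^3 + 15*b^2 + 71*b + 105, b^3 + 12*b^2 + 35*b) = b^2 + 12*b + 35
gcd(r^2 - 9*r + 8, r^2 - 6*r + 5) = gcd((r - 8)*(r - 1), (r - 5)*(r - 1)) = r - 1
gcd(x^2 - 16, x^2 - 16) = x^2 - 16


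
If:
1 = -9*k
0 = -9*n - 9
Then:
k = -1/9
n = -1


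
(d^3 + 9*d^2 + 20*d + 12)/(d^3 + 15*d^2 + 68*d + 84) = (d + 1)/(d + 7)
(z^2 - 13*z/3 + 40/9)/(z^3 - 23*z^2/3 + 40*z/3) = (z - 5/3)/(z*(z - 5))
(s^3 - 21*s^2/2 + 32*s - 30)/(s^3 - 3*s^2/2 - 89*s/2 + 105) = (s - 2)/(s + 7)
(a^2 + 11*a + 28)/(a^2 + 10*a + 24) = (a + 7)/(a + 6)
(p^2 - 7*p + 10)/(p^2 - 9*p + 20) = (p - 2)/(p - 4)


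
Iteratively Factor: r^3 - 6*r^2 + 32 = (r + 2)*(r^2 - 8*r + 16) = (r - 4)*(r + 2)*(r - 4)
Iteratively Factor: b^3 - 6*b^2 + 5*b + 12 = (b - 4)*(b^2 - 2*b - 3) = (b - 4)*(b + 1)*(b - 3)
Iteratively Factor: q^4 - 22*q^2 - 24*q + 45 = (q - 5)*(q^3 + 5*q^2 + 3*q - 9) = (q - 5)*(q + 3)*(q^2 + 2*q - 3) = (q - 5)*(q + 3)^2*(q - 1)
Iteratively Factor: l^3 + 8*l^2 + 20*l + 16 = (l + 2)*(l^2 + 6*l + 8) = (l + 2)*(l + 4)*(l + 2)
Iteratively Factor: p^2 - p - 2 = (p + 1)*(p - 2)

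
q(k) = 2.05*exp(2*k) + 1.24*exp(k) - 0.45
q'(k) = 4.1*exp(2*k) + 1.24*exp(k)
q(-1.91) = -0.22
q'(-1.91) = 0.27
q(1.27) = 29.96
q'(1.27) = 56.40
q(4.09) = 7389.78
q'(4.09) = 14706.38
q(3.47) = 2156.58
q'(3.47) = 4274.21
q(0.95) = 16.46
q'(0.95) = 30.62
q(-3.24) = -0.40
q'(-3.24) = 0.05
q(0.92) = 15.57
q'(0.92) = 28.93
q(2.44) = 283.62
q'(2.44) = 553.91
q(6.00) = 334147.12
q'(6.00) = 667794.90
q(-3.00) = -0.38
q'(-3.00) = 0.07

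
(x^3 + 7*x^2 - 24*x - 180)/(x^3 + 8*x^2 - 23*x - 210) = (x + 6)/(x + 7)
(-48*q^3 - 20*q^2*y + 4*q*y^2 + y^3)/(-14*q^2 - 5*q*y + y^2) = (-24*q^2 + 2*q*y + y^2)/(-7*q + y)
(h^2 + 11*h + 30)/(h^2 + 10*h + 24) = (h + 5)/(h + 4)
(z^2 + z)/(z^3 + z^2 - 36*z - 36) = z/(z^2 - 36)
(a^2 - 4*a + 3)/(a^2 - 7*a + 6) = (a - 3)/(a - 6)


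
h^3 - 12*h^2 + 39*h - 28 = (h - 7)*(h - 4)*(h - 1)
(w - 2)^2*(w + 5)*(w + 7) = w^4 + 8*w^3 - 9*w^2 - 92*w + 140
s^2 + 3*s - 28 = (s - 4)*(s + 7)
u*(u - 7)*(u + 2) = u^3 - 5*u^2 - 14*u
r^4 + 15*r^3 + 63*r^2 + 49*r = r*(r + 1)*(r + 7)^2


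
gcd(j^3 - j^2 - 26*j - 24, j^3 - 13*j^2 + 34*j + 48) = j^2 - 5*j - 6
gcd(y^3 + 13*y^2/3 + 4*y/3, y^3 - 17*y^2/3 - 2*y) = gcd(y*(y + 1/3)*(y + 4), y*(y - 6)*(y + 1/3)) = y^2 + y/3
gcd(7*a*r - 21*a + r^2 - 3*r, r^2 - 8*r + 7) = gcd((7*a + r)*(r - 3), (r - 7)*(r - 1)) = 1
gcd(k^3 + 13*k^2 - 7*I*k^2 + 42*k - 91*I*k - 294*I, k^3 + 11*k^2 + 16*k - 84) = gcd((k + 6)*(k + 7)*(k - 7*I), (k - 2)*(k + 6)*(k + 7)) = k^2 + 13*k + 42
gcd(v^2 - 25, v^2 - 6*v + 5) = v - 5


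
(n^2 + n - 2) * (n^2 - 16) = n^4 + n^3 - 18*n^2 - 16*n + 32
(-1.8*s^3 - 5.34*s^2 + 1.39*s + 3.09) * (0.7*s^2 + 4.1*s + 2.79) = -1.26*s^5 - 11.118*s^4 - 25.943*s^3 - 7.0366*s^2 + 16.5471*s + 8.6211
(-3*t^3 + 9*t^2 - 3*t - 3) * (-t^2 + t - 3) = 3*t^5 - 12*t^4 + 21*t^3 - 27*t^2 + 6*t + 9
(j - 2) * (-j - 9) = -j^2 - 7*j + 18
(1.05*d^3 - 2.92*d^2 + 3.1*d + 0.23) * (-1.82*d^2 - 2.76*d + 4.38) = -1.911*d^5 + 2.4164*d^4 + 7.0162*d^3 - 21.7642*d^2 + 12.9432*d + 1.0074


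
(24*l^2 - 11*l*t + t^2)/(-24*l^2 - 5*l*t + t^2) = (-3*l + t)/(3*l + t)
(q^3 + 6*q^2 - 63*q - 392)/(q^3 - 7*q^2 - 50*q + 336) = (q + 7)/(q - 6)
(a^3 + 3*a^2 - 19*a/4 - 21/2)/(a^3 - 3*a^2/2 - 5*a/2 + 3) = (a + 7/2)/(a - 1)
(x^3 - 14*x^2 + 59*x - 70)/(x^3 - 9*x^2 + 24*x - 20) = (x - 7)/(x - 2)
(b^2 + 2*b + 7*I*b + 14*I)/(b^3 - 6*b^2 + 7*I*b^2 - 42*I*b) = (b + 2)/(b*(b - 6))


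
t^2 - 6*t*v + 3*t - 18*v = (t + 3)*(t - 6*v)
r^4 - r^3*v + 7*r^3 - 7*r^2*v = r^2*(r + 7)*(r - v)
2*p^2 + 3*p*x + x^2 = (p + x)*(2*p + x)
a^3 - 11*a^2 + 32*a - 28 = (a - 7)*(a - 2)^2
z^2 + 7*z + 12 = (z + 3)*(z + 4)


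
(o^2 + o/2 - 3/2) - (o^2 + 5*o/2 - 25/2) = 11 - 2*o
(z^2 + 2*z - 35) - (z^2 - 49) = 2*z + 14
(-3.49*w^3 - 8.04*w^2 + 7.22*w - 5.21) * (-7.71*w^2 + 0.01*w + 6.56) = 26.9079*w^5 + 61.9535*w^4 - 78.641*w^3 - 12.5011*w^2 + 47.3111*w - 34.1776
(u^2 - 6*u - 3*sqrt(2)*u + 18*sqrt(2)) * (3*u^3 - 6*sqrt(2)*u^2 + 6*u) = 3*u^5 - 15*sqrt(2)*u^4 - 18*u^4 + 42*u^3 + 90*sqrt(2)*u^3 - 252*u^2 - 18*sqrt(2)*u^2 + 108*sqrt(2)*u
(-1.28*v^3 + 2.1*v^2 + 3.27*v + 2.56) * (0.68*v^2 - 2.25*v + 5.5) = -0.8704*v^5 + 4.308*v^4 - 9.5414*v^3 + 5.9333*v^2 + 12.225*v + 14.08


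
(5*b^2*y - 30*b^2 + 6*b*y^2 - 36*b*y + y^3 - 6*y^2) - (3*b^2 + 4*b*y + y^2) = 5*b^2*y - 33*b^2 + 6*b*y^2 - 40*b*y + y^3 - 7*y^2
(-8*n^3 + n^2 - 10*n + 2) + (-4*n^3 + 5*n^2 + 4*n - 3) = -12*n^3 + 6*n^2 - 6*n - 1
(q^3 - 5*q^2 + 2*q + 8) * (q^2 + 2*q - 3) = q^5 - 3*q^4 - 11*q^3 + 27*q^2 + 10*q - 24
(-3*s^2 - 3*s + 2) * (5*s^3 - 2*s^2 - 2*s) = -15*s^5 - 9*s^4 + 22*s^3 + 2*s^2 - 4*s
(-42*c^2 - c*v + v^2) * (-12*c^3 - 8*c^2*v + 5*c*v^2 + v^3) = 504*c^5 + 348*c^4*v - 214*c^3*v^2 - 55*c^2*v^3 + 4*c*v^4 + v^5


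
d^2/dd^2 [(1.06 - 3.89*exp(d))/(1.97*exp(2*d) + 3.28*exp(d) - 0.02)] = (-15.096701*exp(4*d) + 41.59064*exp(3*d) + 19.628292*exp(2*d) + 11.315776*exp(d) + 0.06798)*exp(d)/(7.645373*exp(6*d) + 38.188056*exp(5*d) + 63.34929*exp(4*d) + 34.51216*exp(3*d) - 0.64314*exp(2*d) + 0.003936*exp(d) - 8.0e-6)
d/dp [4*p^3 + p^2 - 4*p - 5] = 12*p^2 + 2*p - 4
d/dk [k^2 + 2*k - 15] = 2*k + 2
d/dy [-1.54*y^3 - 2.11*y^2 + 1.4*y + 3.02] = -4.62*y^2 - 4.22*y + 1.4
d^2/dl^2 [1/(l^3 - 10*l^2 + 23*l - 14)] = 2*((10 - 3*l)*(l^3 - 10*l^2 + 23*l - 14) + (3*l^2 - 20*l + 23)^2)/(l^3 - 10*l^2 + 23*l - 14)^3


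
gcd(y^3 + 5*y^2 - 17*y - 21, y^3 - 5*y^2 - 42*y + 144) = y - 3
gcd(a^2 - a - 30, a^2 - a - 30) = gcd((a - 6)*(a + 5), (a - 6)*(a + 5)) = a^2 - a - 30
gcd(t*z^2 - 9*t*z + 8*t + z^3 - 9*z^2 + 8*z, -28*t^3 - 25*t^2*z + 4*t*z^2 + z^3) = t + z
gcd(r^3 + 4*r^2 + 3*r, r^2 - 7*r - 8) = r + 1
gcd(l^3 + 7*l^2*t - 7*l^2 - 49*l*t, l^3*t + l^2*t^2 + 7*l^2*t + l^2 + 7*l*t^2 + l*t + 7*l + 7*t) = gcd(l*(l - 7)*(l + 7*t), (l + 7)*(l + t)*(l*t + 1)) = 1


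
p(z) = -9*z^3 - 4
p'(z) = -27*z^2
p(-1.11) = 8.31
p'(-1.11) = -33.27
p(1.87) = -62.85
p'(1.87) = -94.42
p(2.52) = -148.03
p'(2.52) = -171.46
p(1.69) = -47.44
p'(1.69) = -77.11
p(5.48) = -1485.10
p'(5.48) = -810.82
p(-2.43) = 125.14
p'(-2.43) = -159.43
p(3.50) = -389.88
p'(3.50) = -330.75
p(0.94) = -11.48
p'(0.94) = -23.86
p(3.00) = -247.00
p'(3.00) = -243.00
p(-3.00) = 239.00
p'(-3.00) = -243.00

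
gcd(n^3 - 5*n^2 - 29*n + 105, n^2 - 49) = n - 7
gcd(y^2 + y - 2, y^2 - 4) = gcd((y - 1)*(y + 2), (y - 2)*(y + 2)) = y + 2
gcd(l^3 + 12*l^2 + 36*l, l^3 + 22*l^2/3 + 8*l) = l^2 + 6*l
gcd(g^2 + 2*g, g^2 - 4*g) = g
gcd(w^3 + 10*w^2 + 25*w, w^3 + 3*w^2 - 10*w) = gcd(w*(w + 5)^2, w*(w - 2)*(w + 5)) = w^2 + 5*w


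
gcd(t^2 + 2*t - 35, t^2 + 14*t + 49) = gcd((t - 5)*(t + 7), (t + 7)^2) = t + 7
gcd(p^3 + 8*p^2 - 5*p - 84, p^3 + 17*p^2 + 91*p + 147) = p + 7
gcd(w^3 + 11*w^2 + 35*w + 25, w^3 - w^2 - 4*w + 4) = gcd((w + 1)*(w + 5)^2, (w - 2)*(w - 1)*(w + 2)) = 1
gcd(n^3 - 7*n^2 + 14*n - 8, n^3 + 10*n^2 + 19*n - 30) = n - 1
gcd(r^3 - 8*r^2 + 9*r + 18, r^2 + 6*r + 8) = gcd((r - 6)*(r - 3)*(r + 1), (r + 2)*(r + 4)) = 1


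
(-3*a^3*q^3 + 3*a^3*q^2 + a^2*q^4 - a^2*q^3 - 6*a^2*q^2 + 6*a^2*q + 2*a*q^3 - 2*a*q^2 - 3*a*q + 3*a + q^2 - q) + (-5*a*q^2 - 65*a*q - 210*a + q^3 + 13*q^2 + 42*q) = -3*a^3*q^3 + 3*a^3*q^2 + a^2*q^4 - a^2*q^3 - 6*a^2*q^2 + 6*a^2*q + 2*a*q^3 - 7*a*q^2 - 68*a*q - 207*a + q^3 + 14*q^2 + 41*q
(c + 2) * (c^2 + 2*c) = c^3 + 4*c^2 + 4*c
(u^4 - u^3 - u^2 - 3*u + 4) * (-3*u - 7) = -3*u^5 - 4*u^4 + 10*u^3 + 16*u^2 + 9*u - 28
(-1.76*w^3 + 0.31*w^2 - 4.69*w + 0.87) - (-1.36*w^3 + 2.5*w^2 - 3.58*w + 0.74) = -0.4*w^3 - 2.19*w^2 - 1.11*w + 0.13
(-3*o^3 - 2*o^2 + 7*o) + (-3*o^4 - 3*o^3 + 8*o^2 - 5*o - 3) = -3*o^4 - 6*o^3 + 6*o^2 + 2*o - 3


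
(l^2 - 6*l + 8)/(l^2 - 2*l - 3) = (-l^2 + 6*l - 8)/(-l^2 + 2*l + 3)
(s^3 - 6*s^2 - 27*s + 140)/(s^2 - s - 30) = (s^2 - 11*s + 28)/(s - 6)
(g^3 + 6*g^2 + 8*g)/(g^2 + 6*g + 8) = g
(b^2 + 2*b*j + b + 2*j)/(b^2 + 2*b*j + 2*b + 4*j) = (b + 1)/(b + 2)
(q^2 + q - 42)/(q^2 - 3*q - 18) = (q + 7)/(q + 3)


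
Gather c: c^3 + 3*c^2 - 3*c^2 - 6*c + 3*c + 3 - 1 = c^3 - 3*c + 2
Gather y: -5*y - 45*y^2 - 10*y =-45*y^2 - 15*y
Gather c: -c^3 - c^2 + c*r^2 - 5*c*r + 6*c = -c^3 - c^2 + c*(r^2 - 5*r + 6)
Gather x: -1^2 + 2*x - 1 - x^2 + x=-x^2 + 3*x - 2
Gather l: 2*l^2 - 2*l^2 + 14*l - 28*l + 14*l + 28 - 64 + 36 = 0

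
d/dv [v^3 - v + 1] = 3*v^2 - 1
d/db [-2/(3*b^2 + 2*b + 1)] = 4*(3*b + 1)/(3*b^2 + 2*b + 1)^2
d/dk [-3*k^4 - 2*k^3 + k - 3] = -12*k^3 - 6*k^2 + 1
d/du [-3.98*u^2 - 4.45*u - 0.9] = -7.96*u - 4.45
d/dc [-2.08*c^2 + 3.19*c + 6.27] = 3.19 - 4.16*c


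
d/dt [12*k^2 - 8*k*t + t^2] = -8*k + 2*t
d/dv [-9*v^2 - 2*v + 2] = -18*v - 2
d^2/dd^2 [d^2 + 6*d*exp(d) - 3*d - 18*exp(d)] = 6*d*exp(d) - 6*exp(d) + 2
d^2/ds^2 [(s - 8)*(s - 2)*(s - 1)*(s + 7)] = 12*s^2 - 24*s - 102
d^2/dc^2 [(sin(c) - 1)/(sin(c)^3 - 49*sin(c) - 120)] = (4*sin(c)^7 - 9*sin(c)^6 + 190*sin(c)^5 + 1670*sin(c)^4 - 1178*sin(c)^3 - 10015*sin(c)^2 + 21000*sin(c) + 16562)/(-sin(c)^3 + 49*sin(c) + 120)^3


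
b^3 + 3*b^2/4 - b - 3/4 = (b - 1)*(b + 3/4)*(b + 1)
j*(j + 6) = j^2 + 6*j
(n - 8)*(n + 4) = n^2 - 4*n - 32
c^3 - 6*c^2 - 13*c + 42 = (c - 7)*(c - 2)*(c + 3)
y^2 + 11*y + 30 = (y + 5)*(y + 6)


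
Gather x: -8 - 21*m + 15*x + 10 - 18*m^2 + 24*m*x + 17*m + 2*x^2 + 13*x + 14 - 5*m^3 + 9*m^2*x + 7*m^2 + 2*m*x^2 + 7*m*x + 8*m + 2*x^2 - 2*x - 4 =-5*m^3 - 11*m^2 + 4*m + x^2*(2*m + 4) + x*(9*m^2 + 31*m + 26) + 12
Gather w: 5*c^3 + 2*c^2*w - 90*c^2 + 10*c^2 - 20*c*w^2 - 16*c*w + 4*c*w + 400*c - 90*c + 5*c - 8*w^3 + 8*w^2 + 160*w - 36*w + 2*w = 5*c^3 - 80*c^2 + 315*c - 8*w^3 + w^2*(8 - 20*c) + w*(2*c^2 - 12*c + 126)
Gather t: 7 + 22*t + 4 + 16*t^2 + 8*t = 16*t^2 + 30*t + 11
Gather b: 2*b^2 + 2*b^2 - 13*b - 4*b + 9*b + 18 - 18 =4*b^2 - 8*b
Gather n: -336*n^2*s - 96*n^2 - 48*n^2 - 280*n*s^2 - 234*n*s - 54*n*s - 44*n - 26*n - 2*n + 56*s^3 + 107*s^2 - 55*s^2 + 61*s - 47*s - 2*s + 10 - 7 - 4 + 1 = n^2*(-336*s - 144) + n*(-280*s^2 - 288*s - 72) + 56*s^3 + 52*s^2 + 12*s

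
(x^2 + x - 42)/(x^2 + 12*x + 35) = (x - 6)/(x + 5)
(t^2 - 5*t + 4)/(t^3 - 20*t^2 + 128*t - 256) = (t - 1)/(t^2 - 16*t + 64)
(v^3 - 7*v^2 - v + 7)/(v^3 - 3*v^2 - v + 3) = (v - 7)/(v - 3)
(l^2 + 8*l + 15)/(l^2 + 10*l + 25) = (l + 3)/(l + 5)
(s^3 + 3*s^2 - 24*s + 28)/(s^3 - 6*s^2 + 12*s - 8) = (s + 7)/(s - 2)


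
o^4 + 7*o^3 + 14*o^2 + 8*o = o*(o + 1)*(o + 2)*(o + 4)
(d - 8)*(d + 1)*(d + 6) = d^3 - d^2 - 50*d - 48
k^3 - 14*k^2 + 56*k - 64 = (k - 8)*(k - 4)*(k - 2)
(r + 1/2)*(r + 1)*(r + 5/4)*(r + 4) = r^4 + 27*r^3/4 + 107*r^2/8 + 81*r/8 + 5/2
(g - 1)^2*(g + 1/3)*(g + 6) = g^4 + 13*g^3/3 - 29*g^2/3 + 7*g/3 + 2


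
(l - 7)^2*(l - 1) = l^3 - 15*l^2 + 63*l - 49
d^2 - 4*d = d*(d - 4)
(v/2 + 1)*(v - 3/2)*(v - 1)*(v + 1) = v^4/2 + v^3/4 - 2*v^2 - v/4 + 3/2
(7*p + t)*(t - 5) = 7*p*t - 35*p + t^2 - 5*t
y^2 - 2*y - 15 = (y - 5)*(y + 3)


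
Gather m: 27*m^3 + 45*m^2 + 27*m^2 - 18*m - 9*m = 27*m^3 + 72*m^2 - 27*m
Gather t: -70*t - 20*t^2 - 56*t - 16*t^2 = -36*t^2 - 126*t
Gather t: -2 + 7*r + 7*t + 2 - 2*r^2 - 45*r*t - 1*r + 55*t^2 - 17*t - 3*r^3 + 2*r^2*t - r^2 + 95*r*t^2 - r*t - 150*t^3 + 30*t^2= -3*r^3 - 3*r^2 + 6*r - 150*t^3 + t^2*(95*r + 85) + t*(2*r^2 - 46*r - 10)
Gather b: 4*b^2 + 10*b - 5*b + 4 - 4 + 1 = 4*b^2 + 5*b + 1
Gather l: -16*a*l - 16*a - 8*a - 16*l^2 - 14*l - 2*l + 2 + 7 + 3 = -24*a - 16*l^2 + l*(-16*a - 16) + 12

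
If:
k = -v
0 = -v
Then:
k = 0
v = 0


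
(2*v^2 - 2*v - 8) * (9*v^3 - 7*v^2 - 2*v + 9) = 18*v^5 - 32*v^4 - 62*v^3 + 78*v^2 - 2*v - 72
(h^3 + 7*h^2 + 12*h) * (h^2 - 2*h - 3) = h^5 + 5*h^4 - 5*h^3 - 45*h^2 - 36*h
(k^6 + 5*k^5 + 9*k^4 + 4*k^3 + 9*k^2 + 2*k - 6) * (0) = 0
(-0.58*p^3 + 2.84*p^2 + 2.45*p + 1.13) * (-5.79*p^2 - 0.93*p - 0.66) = 3.3582*p^5 - 15.9042*p^4 - 16.4439*p^3 - 10.6956*p^2 - 2.6679*p - 0.7458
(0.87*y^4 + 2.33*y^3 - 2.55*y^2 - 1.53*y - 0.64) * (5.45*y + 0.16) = 4.7415*y^5 + 12.8377*y^4 - 13.5247*y^3 - 8.7465*y^2 - 3.7328*y - 0.1024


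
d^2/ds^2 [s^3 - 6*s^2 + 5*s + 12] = 6*s - 12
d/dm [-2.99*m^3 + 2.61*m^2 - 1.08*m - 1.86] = -8.97*m^2 + 5.22*m - 1.08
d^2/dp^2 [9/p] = 18/p^3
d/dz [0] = 0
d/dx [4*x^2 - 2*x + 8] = 8*x - 2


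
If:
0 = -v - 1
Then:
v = -1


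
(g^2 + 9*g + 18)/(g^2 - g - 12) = (g + 6)/(g - 4)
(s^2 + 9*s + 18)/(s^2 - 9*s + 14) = (s^2 + 9*s + 18)/(s^2 - 9*s + 14)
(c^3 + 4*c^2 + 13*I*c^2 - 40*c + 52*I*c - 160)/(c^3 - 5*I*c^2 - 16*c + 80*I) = (c^2 + 13*I*c - 40)/(c^2 - c*(4 + 5*I) + 20*I)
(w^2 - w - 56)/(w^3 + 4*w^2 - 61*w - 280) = 1/(w + 5)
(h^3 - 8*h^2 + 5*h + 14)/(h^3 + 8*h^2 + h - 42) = (h^2 - 6*h - 7)/(h^2 + 10*h + 21)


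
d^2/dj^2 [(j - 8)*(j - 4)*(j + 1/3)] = 6*j - 70/3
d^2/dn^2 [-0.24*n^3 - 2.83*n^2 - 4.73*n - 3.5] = -1.44*n - 5.66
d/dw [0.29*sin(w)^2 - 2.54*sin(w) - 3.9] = (0.58*sin(w) - 2.54)*cos(w)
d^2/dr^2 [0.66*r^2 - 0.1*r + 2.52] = 1.32000000000000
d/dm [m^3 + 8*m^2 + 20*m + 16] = 3*m^2 + 16*m + 20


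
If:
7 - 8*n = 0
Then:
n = 7/8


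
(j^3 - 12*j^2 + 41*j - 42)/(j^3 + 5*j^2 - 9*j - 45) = (j^2 - 9*j + 14)/(j^2 + 8*j + 15)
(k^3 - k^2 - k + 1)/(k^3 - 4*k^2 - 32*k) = (-k^3 + k^2 + k - 1)/(k*(-k^2 + 4*k + 32))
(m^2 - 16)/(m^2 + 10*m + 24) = (m - 4)/(m + 6)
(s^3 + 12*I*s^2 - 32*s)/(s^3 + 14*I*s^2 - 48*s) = (s + 4*I)/(s + 6*I)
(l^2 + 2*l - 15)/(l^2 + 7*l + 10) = (l - 3)/(l + 2)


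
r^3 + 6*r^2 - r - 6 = (r - 1)*(r + 1)*(r + 6)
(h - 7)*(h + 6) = h^2 - h - 42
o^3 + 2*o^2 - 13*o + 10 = (o - 2)*(o - 1)*(o + 5)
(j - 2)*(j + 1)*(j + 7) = j^3 + 6*j^2 - 9*j - 14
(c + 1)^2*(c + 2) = c^3 + 4*c^2 + 5*c + 2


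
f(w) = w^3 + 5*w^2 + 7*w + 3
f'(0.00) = 7.00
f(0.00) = 3.00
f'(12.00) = 559.00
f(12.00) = 2535.00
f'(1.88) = 36.40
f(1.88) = 40.48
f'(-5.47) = 42.06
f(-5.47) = -49.35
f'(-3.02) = 4.16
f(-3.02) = -0.08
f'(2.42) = 48.77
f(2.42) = 63.39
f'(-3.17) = 5.45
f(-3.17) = -0.80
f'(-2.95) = 3.61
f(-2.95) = 0.19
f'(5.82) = 166.82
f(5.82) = 410.24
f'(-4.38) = 20.75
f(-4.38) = -15.77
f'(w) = 3*w^2 + 10*w + 7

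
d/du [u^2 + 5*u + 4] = 2*u + 5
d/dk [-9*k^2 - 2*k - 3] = -18*k - 2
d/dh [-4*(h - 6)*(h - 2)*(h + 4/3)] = -12*h^2 + 160*h/3 - 16/3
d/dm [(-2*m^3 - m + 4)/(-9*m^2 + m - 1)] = (-(18*m - 1)*(2*m^3 + m - 4) + (6*m^2 + 1)*(9*m^2 - m + 1))/(9*m^2 - m + 1)^2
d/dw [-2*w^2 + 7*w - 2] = 7 - 4*w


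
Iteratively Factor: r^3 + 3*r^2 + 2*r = (r + 1)*(r^2 + 2*r) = (r + 1)*(r + 2)*(r)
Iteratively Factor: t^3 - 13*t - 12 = (t - 4)*(t^2 + 4*t + 3) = (t - 4)*(t + 1)*(t + 3)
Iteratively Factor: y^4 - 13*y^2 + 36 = (y - 2)*(y^3 + 2*y^2 - 9*y - 18) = (y - 3)*(y - 2)*(y^2 + 5*y + 6) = (y - 3)*(y - 2)*(y + 2)*(y + 3)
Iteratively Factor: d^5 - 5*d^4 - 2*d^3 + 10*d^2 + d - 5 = (d + 1)*(d^4 - 6*d^3 + 4*d^2 + 6*d - 5) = (d + 1)^2*(d^3 - 7*d^2 + 11*d - 5) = (d - 1)*(d + 1)^2*(d^2 - 6*d + 5) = (d - 1)^2*(d + 1)^2*(d - 5)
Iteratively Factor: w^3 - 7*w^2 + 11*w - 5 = (w - 1)*(w^2 - 6*w + 5) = (w - 1)^2*(w - 5)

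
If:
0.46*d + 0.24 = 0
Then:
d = -0.52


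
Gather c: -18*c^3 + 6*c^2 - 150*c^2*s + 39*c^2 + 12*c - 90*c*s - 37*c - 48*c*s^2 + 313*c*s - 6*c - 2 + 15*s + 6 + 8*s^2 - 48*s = -18*c^3 + c^2*(45 - 150*s) + c*(-48*s^2 + 223*s - 31) + 8*s^2 - 33*s + 4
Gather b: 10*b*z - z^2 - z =10*b*z - z^2 - z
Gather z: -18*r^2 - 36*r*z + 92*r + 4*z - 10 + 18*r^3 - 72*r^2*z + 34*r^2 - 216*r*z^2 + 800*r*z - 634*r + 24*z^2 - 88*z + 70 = 18*r^3 + 16*r^2 - 542*r + z^2*(24 - 216*r) + z*(-72*r^2 + 764*r - 84) + 60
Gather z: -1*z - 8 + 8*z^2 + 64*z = 8*z^2 + 63*z - 8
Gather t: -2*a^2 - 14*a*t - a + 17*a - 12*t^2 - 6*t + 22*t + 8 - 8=-2*a^2 + 16*a - 12*t^2 + t*(16 - 14*a)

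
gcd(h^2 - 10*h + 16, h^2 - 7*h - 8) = h - 8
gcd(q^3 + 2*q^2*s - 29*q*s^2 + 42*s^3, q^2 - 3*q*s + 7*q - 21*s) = q - 3*s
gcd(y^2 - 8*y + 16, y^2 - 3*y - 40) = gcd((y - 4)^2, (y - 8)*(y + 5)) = 1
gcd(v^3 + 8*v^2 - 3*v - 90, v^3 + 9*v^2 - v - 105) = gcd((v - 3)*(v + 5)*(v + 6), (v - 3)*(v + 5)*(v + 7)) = v^2 + 2*v - 15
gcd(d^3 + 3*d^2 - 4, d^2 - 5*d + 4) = d - 1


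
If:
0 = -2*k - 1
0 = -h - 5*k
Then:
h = 5/2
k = -1/2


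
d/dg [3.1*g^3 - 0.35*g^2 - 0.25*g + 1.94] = 9.3*g^2 - 0.7*g - 0.25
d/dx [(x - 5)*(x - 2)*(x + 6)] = 3*x^2 - 2*x - 32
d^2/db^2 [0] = 0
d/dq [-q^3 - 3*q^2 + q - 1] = -3*q^2 - 6*q + 1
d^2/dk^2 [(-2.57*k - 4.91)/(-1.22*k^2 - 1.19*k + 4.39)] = ((2.44*k + 1.19)*(2.57*k + 4.91)*(4.88*k + 2.38) - (18.8124*k + 18.097)*(1.22*k^2 + 1.19*k - 4.39))/(1.22*k^2 + 1.19*k - 4.39)^3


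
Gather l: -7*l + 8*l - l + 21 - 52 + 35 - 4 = 0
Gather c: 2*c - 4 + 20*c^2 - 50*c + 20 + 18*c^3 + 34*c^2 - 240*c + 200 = 18*c^3 + 54*c^2 - 288*c + 216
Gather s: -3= -3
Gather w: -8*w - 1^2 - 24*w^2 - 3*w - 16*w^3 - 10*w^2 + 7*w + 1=-16*w^3 - 34*w^2 - 4*w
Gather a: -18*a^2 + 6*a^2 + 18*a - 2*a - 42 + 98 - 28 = -12*a^2 + 16*a + 28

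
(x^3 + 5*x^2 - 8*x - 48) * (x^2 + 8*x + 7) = x^5 + 13*x^4 + 39*x^3 - 77*x^2 - 440*x - 336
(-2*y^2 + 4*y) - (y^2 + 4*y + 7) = -3*y^2 - 7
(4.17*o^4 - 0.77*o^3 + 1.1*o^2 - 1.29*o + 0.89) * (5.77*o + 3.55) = 24.0609*o^5 + 10.3606*o^4 + 3.6135*o^3 - 3.5383*o^2 + 0.555800000000001*o + 3.1595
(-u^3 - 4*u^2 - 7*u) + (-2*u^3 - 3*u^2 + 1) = -3*u^3 - 7*u^2 - 7*u + 1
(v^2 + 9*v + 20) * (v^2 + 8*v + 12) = v^4 + 17*v^3 + 104*v^2 + 268*v + 240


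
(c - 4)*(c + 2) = c^2 - 2*c - 8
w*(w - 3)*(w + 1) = w^3 - 2*w^2 - 3*w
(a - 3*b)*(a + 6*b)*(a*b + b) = a^3*b + 3*a^2*b^2 + a^2*b - 18*a*b^3 + 3*a*b^2 - 18*b^3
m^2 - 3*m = m*(m - 3)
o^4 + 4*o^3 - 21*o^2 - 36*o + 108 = (o - 3)*(o - 2)*(o + 3)*(o + 6)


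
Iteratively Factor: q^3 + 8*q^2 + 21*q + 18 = (q + 2)*(q^2 + 6*q + 9) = (q + 2)*(q + 3)*(q + 3)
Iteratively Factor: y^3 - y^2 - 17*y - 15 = (y + 1)*(y^2 - 2*y - 15) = (y - 5)*(y + 1)*(y + 3)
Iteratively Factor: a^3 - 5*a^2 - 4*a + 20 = (a - 5)*(a^2 - 4) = (a - 5)*(a + 2)*(a - 2)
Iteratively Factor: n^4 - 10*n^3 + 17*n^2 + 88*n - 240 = (n - 4)*(n^3 - 6*n^2 - 7*n + 60) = (n - 4)^2*(n^2 - 2*n - 15) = (n - 5)*(n - 4)^2*(n + 3)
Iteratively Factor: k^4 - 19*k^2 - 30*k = (k + 3)*(k^3 - 3*k^2 - 10*k) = (k + 2)*(k + 3)*(k^2 - 5*k) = (k - 5)*(k + 2)*(k + 3)*(k)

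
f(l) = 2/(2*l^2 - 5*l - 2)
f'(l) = 2*(5 - 4*l)/(2*l^2 - 5*l - 2)^2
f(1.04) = -0.40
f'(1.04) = 0.07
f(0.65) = -0.45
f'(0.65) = 0.25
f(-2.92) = 0.07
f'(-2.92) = 0.04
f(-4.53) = 0.03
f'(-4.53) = 0.01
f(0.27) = -0.62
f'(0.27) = 0.76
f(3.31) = 0.59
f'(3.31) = -1.46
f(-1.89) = 0.14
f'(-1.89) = 0.12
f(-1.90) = 0.14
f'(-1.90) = 0.12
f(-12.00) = 0.01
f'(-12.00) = 0.00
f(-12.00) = 0.01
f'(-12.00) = 0.00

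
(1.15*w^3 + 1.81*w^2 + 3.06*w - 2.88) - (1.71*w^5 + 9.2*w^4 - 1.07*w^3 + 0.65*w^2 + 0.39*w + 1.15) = -1.71*w^5 - 9.2*w^4 + 2.22*w^3 + 1.16*w^2 + 2.67*w - 4.03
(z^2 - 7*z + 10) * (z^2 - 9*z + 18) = z^4 - 16*z^3 + 91*z^2 - 216*z + 180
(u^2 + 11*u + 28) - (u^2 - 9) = 11*u + 37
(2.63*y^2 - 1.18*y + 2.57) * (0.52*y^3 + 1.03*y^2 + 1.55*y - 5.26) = 1.3676*y^5 + 2.0953*y^4 + 4.1975*y^3 - 13.0157*y^2 + 10.1903*y - 13.5182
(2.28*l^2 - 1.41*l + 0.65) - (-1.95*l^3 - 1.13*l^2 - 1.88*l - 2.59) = 1.95*l^3 + 3.41*l^2 + 0.47*l + 3.24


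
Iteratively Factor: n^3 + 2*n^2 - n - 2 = (n + 2)*(n^2 - 1) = (n + 1)*(n + 2)*(n - 1)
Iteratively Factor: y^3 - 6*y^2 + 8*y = (y)*(y^2 - 6*y + 8) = y*(y - 2)*(y - 4)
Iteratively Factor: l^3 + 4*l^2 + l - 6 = (l + 2)*(l^2 + 2*l - 3) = (l - 1)*(l + 2)*(l + 3)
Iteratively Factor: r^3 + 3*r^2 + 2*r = (r + 2)*(r^2 + r) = r*(r + 2)*(r + 1)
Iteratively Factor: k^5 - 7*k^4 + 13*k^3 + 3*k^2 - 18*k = (k - 2)*(k^4 - 5*k^3 + 3*k^2 + 9*k) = k*(k - 2)*(k^3 - 5*k^2 + 3*k + 9) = k*(k - 3)*(k - 2)*(k^2 - 2*k - 3) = k*(k - 3)^2*(k - 2)*(k + 1)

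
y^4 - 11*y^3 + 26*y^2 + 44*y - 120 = (y - 6)*(y - 5)*(y - 2)*(y + 2)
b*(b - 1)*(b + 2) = b^3 + b^2 - 2*b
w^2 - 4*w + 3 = (w - 3)*(w - 1)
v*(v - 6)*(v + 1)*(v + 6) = v^4 + v^3 - 36*v^2 - 36*v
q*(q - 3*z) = q^2 - 3*q*z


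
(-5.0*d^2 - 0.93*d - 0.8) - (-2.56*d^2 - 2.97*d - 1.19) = -2.44*d^2 + 2.04*d + 0.39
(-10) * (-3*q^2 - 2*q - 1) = 30*q^2 + 20*q + 10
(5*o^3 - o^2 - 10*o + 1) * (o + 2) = 5*o^4 + 9*o^3 - 12*o^2 - 19*o + 2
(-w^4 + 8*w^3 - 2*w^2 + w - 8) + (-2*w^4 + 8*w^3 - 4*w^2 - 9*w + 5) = -3*w^4 + 16*w^3 - 6*w^2 - 8*w - 3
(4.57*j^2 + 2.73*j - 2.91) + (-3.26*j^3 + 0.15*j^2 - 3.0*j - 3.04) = -3.26*j^3 + 4.72*j^2 - 0.27*j - 5.95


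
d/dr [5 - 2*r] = -2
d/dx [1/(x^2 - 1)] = -2*x/(x^2 - 1)^2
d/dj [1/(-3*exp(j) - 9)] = exp(j)/(3*(exp(j) + 3)^2)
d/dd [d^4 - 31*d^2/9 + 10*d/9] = 4*d^3 - 62*d/9 + 10/9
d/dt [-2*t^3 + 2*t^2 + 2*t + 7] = -6*t^2 + 4*t + 2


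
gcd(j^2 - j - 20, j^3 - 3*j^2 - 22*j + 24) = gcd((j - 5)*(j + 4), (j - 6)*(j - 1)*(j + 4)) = j + 4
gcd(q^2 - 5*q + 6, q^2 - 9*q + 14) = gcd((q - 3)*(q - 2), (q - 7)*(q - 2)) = q - 2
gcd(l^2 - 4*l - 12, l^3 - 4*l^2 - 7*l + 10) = l + 2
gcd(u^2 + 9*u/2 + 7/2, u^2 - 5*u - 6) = u + 1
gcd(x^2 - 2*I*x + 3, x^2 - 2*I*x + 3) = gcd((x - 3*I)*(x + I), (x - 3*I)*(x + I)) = x^2 - 2*I*x + 3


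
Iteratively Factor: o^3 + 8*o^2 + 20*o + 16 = (o + 4)*(o^2 + 4*o + 4) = (o + 2)*(o + 4)*(o + 2)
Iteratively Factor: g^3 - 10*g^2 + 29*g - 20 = (g - 4)*(g^2 - 6*g + 5) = (g - 5)*(g - 4)*(g - 1)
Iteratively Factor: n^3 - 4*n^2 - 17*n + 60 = (n - 3)*(n^2 - n - 20) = (n - 3)*(n + 4)*(n - 5)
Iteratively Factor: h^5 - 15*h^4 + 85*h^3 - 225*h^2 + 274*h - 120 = (h - 2)*(h^4 - 13*h^3 + 59*h^2 - 107*h + 60) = (h - 5)*(h - 2)*(h^3 - 8*h^2 + 19*h - 12) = (h - 5)*(h - 3)*(h - 2)*(h^2 - 5*h + 4) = (h - 5)*(h - 4)*(h - 3)*(h - 2)*(h - 1)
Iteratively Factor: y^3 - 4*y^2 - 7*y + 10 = (y + 2)*(y^2 - 6*y + 5) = (y - 5)*(y + 2)*(y - 1)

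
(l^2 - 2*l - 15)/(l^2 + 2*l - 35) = (l + 3)/(l + 7)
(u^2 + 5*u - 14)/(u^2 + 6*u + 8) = (u^2 + 5*u - 14)/(u^2 + 6*u + 8)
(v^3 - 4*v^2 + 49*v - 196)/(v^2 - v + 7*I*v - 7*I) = (v^2 - v*(4 + 7*I) + 28*I)/(v - 1)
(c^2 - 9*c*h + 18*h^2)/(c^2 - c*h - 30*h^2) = (c - 3*h)/(c + 5*h)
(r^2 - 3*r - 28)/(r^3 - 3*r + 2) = (r^2 - 3*r - 28)/(r^3 - 3*r + 2)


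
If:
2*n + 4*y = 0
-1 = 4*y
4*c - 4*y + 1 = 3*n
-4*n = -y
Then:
No Solution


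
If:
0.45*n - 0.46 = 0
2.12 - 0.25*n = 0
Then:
No Solution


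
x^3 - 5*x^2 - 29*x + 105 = (x - 7)*(x - 3)*(x + 5)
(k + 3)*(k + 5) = k^2 + 8*k + 15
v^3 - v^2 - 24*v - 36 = (v - 6)*(v + 2)*(v + 3)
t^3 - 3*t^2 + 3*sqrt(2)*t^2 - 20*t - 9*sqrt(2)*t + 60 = (t - 3)*(t - 2*sqrt(2))*(t + 5*sqrt(2))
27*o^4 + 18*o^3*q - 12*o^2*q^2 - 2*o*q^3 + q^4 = (-3*o + q)^2*(o + q)*(3*o + q)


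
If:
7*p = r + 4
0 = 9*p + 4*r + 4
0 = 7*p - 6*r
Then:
No Solution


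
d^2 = d^2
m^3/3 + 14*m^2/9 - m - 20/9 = (m/3 + 1/3)*(m - 4/3)*(m + 5)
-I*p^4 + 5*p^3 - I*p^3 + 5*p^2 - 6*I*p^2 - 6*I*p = p*(p - I)*(p + 6*I)*(-I*p - I)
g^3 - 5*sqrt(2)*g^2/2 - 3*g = g*(g - 3*sqrt(2))*(g + sqrt(2)/2)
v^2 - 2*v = v*(v - 2)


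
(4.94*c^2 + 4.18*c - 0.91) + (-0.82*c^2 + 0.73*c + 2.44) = 4.12*c^2 + 4.91*c + 1.53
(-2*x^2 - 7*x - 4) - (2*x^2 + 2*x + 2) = -4*x^2 - 9*x - 6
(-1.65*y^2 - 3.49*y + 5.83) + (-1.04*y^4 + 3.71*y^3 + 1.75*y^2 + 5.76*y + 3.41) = -1.04*y^4 + 3.71*y^3 + 0.1*y^2 + 2.27*y + 9.24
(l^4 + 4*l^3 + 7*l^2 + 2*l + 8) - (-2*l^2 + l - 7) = l^4 + 4*l^3 + 9*l^2 + l + 15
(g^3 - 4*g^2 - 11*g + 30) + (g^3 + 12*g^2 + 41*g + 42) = 2*g^3 + 8*g^2 + 30*g + 72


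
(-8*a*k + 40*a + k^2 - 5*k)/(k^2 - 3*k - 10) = (-8*a + k)/(k + 2)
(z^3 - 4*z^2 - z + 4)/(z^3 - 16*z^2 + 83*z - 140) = (z^2 - 1)/(z^2 - 12*z + 35)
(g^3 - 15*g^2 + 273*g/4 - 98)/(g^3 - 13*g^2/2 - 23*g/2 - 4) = (4*g^2 - 28*g + 49)/(2*(2*g^2 + 3*g + 1))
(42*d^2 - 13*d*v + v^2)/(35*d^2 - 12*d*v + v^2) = (-6*d + v)/(-5*d + v)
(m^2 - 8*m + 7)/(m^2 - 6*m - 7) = (m - 1)/(m + 1)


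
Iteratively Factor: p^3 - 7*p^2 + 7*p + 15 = (p - 3)*(p^2 - 4*p - 5) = (p - 3)*(p + 1)*(p - 5)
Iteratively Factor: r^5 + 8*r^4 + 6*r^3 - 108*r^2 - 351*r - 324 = (r - 4)*(r^4 + 12*r^3 + 54*r^2 + 108*r + 81) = (r - 4)*(r + 3)*(r^3 + 9*r^2 + 27*r + 27) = (r - 4)*(r + 3)^2*(r^2 + 6*r + 9) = (r - 4)*(r + 3)^3*(r + 3)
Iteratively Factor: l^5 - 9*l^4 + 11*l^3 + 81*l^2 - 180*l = (l - 4)*(l^4 - 5*l^3 - 9*l^2 + 45*l) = l*(l - 4)*(l^3 - 5*l^2 - 9*l + 45) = l*(l - 4)*(l - 3)*(l^2 - 2*l - 15) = l*(l - 5)*(l - 4)*(l - 3)*(l + 3)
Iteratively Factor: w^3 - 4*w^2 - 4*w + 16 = (w - 2)*(w^2 - 2*w - 8) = (w - 4)*(w - 2)*(w + 2)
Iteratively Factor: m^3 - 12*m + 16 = (m + 4)*(m^2 - 4*m + 4) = (m - 2)*(m + 4)*(m - 2)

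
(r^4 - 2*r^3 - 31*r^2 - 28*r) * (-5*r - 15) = -5*r^5 - 5*r^4 + 185*r^3 + 605*r^2 + 420*r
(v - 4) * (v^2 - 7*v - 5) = v^3 - 11*v^2 + 23*v + 20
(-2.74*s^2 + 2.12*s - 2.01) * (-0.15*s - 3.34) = 0.411*s^3 + 8.8336*s^2 - 6.7793*s + 6.7134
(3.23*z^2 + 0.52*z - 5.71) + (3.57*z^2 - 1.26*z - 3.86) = 6.8*z^2 - 0.74*z - 9.57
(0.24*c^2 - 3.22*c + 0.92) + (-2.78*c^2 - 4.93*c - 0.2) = -2.54*c^2 - 8.15*c + 0.72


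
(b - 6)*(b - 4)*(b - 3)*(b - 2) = b^4 - 15*b^3 + 80*b^2 - 180*b + 144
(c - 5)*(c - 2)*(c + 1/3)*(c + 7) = c^4 + c^3/3 - 39*c^2 + 57*c + 70/3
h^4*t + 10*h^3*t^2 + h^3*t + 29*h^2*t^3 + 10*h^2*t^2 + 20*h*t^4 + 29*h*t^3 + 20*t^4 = (h + t)*(h + 4*t)*(h + 5*t)*(h*t + t)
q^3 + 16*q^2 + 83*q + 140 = (q + 4)*(q + 5)*(q + 7)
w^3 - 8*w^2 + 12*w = w*(w - 6)*(w - 2)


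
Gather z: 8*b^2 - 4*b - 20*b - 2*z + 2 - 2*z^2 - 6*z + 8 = 8*b^2 - 24*b - 2*z^2 - 8*z + 10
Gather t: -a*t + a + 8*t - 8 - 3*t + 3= a + t*(5 - a) - 5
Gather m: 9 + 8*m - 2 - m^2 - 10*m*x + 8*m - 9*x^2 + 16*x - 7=-m^2 + m*(16 - 10*x) - 9*x^2 + 16*x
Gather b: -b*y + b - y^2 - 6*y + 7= b*(1 - y) - y^2 - 6*y + 7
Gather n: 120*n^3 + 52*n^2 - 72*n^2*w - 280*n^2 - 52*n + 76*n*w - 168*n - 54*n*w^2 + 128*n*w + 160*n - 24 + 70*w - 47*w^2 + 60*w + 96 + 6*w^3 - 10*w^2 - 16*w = 120*n^3 + n^2*(-72*w - 228) + n*(-54*w^2 + 204*w - 60) + 6*w^3 - 57*w^2 + 114*w + 72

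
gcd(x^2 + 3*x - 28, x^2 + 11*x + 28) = x + 7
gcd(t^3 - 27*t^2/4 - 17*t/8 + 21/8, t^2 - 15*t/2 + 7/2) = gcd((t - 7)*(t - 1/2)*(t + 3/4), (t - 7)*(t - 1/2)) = t^2 - 15*t/2 + 7/2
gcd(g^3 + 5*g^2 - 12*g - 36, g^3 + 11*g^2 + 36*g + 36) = g^2 + 8*g + 12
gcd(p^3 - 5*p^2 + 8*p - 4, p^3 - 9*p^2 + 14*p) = p - 2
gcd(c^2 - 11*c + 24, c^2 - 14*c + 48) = c - 8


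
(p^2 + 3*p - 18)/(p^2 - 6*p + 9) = (p + 6)/(p - 3)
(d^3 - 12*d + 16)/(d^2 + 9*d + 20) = (d^2 - 4*d + 4)/(d + 5)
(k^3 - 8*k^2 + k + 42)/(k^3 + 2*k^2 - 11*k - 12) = (k^2 - 5*k - 14)/(k^2 + 5*k + 4)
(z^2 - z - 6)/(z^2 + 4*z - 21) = (z + 2)/(z + 7)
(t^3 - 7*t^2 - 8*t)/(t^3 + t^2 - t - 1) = t*(t - 8)/(t^2 - 1)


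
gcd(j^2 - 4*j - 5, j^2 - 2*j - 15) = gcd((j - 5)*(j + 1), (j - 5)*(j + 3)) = j - 5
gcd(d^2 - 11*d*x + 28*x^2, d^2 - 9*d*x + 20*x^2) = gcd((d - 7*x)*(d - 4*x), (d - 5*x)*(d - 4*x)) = -d + 4*x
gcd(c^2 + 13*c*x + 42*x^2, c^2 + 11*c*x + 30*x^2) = c + 6*x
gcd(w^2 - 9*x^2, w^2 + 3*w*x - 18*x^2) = -w + 3*x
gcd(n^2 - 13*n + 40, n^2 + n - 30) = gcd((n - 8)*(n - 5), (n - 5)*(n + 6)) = n - 5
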